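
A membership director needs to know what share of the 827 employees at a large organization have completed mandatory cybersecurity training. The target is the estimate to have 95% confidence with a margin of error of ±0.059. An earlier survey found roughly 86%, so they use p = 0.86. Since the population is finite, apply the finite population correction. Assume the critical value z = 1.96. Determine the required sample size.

115

Unadjusted: n₀ = 1.96² × 0.86 × 0.14 / 0.059² ≈ 132.87, so n₀ = 133.
Finite population correction with N = 827: n = n₀ / (1 + (n₀−1)/N) = 133 / (1 + 132/827) = 133 / 1.1596 ≈ 114.69.
Rounding up, n = 115.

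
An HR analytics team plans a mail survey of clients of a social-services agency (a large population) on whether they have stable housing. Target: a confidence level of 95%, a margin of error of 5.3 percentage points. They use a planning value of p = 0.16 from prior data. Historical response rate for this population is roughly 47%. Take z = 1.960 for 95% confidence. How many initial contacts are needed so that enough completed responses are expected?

Completed interviews needed: n₀ = 1.960² × 0.1344 / 0.053² ≈ 183.81 → 184.
At a 47% response rate, contacts needed = 184 / 0.47 ≈ 391.49 → 392.

392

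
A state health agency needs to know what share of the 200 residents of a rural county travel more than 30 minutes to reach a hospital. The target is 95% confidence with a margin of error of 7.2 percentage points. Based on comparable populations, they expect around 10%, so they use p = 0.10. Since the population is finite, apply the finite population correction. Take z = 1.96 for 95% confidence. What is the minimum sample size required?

Unadjusted: n₀ = 1.96² × 0.10 × 0.90 / 0.072² ≈ 66.69, so n₀ = 67.
Finite population correction with N = 200: n = n₀ / (1 + (n₀−1)/N) = 67 / (1 + 66/200) = 67 / 1.3300 ≈ 50.38.
Rounding up, n = 51.

51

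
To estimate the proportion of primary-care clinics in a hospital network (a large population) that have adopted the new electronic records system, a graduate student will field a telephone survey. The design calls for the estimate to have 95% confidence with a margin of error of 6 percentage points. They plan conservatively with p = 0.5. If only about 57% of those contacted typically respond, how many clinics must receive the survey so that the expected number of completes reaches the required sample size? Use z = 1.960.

469

Completed interviews needed: n₀ = 1.960² × 0.2500 / 0.060² ≈ 266.78 → 267.
At a 57% response rate, contacts needed = 267 / 0.57 ≈ 468.42 → 469.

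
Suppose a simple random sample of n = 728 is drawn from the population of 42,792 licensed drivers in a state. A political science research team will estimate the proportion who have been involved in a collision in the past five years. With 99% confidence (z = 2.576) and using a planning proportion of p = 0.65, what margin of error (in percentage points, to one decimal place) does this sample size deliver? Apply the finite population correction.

Finite-population factor: (N−n)/(N−1) = (42792−728)/(42792−1) = 0.9830.
SE(p̂) = √[p(1−p)/n · (N−n)/(N−1)] = √[0.2275/728 × 0.9830] = 0.01753.
E = z × SE = 2.576 × 0.01753 = 0.04515 ≈ 4.5 percentage points.

4.5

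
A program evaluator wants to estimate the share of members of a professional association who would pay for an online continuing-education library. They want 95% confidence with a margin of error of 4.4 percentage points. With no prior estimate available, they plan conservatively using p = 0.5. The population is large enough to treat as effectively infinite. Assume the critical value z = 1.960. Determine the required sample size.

497

With p = 0.5, p(1−p) = 0.25.
n = z²·p(1−p)/E² = 1.960² × 0.2500 / 0.044² = 3.8416 × 0.2500 / 0.001936 ≈ 496.07.
Rounding up gives n = 497.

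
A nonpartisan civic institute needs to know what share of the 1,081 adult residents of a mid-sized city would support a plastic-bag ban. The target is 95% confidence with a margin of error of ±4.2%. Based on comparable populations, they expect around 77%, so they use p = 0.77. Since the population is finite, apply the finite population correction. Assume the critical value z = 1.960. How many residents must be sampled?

285

Unadjusted: n₀ = 1.960² × 0.77 × 0.23 / 0.042² ≈ 385.68, so n₀ = 386.
Finite population correction with N = 1,081: n = n₀ / (1 + (n₀−1)/N) = 386 / (1 + 385/1081) = 386 / 1.3562 ≈ 284.63.
Rounding up, n = 285.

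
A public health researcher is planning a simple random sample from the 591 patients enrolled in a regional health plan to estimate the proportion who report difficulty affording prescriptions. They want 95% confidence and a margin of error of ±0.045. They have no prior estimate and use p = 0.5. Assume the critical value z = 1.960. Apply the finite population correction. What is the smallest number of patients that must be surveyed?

264

Unadjusted: n₀ = 1.960² × 0.50 × 0.50 / 0.045² ≈ 474.27, so n₀ = 475.
Finite population correction with N = 591: n = n₀ / (1 + (n₀−1)/N) = 475 / (1 + 474/591) = 475 / 1.8020 ≈ 263.59.
Rounding up, n = 264.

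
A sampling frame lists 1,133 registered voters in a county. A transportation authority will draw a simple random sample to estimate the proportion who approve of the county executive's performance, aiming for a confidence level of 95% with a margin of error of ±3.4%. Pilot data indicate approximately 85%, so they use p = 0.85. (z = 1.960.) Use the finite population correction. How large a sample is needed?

309

Unadjusted: n₀ = 1.960² × 0.85 × 0.15 / 0.034² ≈ 423.71, so n₀ = 424.
Finite population correction with N = 1,133: n = n₀ / (1 + (n₀−1)/N) = 424 / (1 + 423/1133) = 424 / 1.3733 ≈ 308.74.
Rounding up, n = 309.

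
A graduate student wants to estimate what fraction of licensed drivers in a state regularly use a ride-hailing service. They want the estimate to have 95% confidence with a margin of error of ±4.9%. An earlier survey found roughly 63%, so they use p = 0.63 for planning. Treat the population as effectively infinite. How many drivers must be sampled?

For 95% confidence, z = 1.960.
With p = 0.63, p(1−p) = 0.2331.
n = z²·p(1−p)/E² = 1.960² × 0.2331 / 0.049² = 3.8416 × 0.2331 / 0.002401 ≈ 372.96.
Rounding up gives n = 373.

373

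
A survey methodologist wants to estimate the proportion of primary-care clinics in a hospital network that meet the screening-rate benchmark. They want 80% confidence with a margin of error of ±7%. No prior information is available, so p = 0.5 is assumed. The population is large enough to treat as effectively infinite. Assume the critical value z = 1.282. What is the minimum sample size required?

84

With p = 0.5, p(1−p) = 0.25.
n = z²·p(1−p)/E² = 1.282² × 0.2500 / 0.070² = 1.6435 × 0.2500 / 0.004900 ≈ 83.85.
Rounding up gives n = 84.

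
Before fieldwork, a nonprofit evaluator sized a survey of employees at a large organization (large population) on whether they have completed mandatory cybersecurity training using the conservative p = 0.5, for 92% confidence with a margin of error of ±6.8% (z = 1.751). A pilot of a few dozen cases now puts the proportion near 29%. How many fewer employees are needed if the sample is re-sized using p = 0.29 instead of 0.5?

29

Conservative (p = 0.5): n = 1.751² × 0.25 / 0.068² ≈ 165.77 → 166.
Using p = 0.29: p(1−p) = 0.2059, so n = 1.751² × 0.2059 / 0.068² ≈ 136.52 → 137.
Reduction: 166 − 137 = 29.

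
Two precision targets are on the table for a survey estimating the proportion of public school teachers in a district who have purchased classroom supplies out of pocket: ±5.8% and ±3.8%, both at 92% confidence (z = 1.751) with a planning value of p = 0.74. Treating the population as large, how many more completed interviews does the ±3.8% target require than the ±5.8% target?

At ±5.8%: n = 1.751² × 0.1924 / 0.058² ≈ 175.36 → 176.
At ±3.8%: n = 1.751² × 0.1924 / 0.038² ≈ 408.52 → 409.
Additional respondents: 409 − 176 = 233.

233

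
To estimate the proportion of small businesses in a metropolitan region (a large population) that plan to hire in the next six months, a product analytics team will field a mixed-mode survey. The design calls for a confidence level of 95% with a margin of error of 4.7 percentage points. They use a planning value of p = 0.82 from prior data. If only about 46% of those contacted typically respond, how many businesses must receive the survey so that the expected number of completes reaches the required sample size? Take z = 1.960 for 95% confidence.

559

Completed interviews needed: n₀ = 1.960² × 0.1476 / 0.047² ≈ 256.69 → 257.
At a 46% response rate, contacts needed = 257 / 0.46 ≈ 558.70 → 559.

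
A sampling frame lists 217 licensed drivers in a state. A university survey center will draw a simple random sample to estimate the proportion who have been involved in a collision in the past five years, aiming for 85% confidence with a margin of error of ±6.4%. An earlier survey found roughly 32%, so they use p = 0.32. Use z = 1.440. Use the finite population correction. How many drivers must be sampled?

74

Unadjusted: n₀ = 1.440² × 0.32 × 0.68 / 0.064² ≈ 110.16, so n₀ = 111.
Finite population correction with N = 217: n = n₀ / (1 + (n₀−1)/N) = 111 / (1 + 110/217) = 111 / 1.5069 ≈ 73.66.
Rounding up, n = 74.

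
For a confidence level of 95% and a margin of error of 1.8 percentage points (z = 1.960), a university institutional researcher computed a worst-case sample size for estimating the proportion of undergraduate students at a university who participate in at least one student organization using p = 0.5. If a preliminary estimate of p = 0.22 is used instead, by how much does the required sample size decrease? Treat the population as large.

Conservative (p = 0.5): n = 1.960² × 0.25 / 0.018² ≈ 2964.20 → 2965.
Using p = 0.22: p(1−p) = 0.1716, so n = 1.960² × 0.1716 / 0.018² ≈ 2034.63 → 2035.
Reduction: 2965 − 2035 = 930.

930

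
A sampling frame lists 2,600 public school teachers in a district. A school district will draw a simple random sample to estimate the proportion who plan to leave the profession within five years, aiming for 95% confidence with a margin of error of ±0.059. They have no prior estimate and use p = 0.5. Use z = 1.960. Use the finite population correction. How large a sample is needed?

Unadjusted: n₀ = 1.960² × 0.50 × 0.50 / 0.059² ≈ 275.90, so n₀ = 276.
Finite population correction with N = 2,600: n = n₀ / (1 + (n₀−1)/N) = 276 / (1 + 275/2600) = 276 / 1.1058 ≈ 249.60.
Rounding up, n = 250.

250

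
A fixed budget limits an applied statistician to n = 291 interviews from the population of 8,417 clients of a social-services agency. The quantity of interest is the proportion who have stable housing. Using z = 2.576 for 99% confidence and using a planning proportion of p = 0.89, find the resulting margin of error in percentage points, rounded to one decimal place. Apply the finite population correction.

4.6

Finite-population factor: (N−n)/(N−1) = (8417−291)/(8417−1) = 0.9655.
SE(p̂) = √[p(1−p)/n · (N−n)/(N−1)] = √[0.0979/291 × 0.9655] = 0.01802.
E = z × SE = 2.576 × 0.01802 = 0.04643 ≈ 4.6 percentage points.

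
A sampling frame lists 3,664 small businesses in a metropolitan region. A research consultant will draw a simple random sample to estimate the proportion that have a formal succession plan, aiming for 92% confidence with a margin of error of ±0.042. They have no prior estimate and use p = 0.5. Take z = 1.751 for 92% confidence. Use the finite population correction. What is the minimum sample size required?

389

Unadjusted: n₀ = 1.751² × 0.50 × 0.50 / 0.042² ≈ 434.52, so n₀ = 435.
Finite population correction with N = 3,664: n = n₀ / (1 + (n₀−1)/N) = 435 / (1 + 434/3664) = 435 / 1.1184 ≈ 388.93.
Rounding up, n = 389.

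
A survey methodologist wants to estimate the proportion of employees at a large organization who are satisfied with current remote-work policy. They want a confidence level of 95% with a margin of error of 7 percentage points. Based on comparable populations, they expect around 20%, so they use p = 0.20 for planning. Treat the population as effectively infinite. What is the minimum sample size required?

For 95% confidence, z = 1.960.
With p = 0.20, p(1−p) = 0.1600.
n = z²·p(1−p)/E² = 1.960² × 0.1600 / 0.070² = 3.8416 × 0.1600 / 0.004900 ≈ 125.44.
Rounding up gives n = 126.

126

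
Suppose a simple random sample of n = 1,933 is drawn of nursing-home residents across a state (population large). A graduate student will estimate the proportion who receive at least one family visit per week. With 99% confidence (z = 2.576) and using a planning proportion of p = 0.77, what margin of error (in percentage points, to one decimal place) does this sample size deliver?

SE(p̂) = √[p(1−p)/n] = √[0.1771/1933] = 0.00957.
E = z × SE = 2.576 × 0.00957 = 0.02466, or 2.5 percentage points.

2.5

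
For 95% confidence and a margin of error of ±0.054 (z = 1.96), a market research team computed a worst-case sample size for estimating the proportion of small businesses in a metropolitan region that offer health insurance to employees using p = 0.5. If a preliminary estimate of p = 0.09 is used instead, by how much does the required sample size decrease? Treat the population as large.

Conservative (p = 0.5): n = 1.96² × 0.25 / 0.054² ≈ 329.36 → 330.
Using p = 0.09: p(1−p) = 0.0819, so n = 1.96² × 0.0819 / 0.054² ≈ 107.90 → 108.
Reduction: 330 − 108 = 222.

222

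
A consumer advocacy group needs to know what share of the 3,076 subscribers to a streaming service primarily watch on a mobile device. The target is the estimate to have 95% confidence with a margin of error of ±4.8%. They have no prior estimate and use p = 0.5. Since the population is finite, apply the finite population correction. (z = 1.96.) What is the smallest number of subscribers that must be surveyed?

368

Unadjusted: n₀ = 1.96² × 0.50 × 0.50 / 0.048² ≈ 416.84, so n₀ = 417.
Finite population correction with N = 3,076: n = n₀ / (1 + (n₀−1)/N) = 417 / (1 + 416/3076) = 417 / 1.1352 ≈ 367.32.
Rounding up, n = 368.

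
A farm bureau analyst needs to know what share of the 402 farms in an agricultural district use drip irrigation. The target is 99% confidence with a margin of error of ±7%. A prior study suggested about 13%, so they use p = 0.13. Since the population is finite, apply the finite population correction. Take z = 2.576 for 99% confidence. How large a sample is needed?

112

Unadjusted: n₀ = 2.576² × 0.13 × 0.87 / 0.070² ≈ 153.16, so n₀ = 154.
Finite population correction with N = 402: n = n₀ / (1 + (n₀−1)/N) = 154 / (1 + 153/402) = 154 / 1.3806 ≈ 111.55.
Rounding up, n = 112.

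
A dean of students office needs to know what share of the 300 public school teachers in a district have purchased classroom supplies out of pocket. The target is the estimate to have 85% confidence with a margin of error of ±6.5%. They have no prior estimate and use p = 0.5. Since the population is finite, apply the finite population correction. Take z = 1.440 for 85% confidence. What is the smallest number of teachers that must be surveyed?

Unadjusted: n₀ = 1.440² × 0.50 × 0.50 / 0.065² ≈ 122.70, so n₀ = 123.
Finite population correction with N = 300: n = n₀ / (1 + (n₀−1)/N) = 123 / (1 + 122/300) = 123 / 1.4067 ≈ 87.44.
Rounding up, n = 88.

88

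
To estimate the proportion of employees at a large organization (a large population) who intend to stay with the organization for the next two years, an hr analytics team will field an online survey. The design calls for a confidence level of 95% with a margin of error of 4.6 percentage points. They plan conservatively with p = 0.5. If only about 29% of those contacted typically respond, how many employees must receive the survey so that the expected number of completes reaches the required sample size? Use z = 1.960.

Completed interviews needed: n₀ = 1.960² × 0.2500 / 0.046² ≈ 453.88 → 454.
At a 29% response rate, contacts needed = 454 / 0.29 ≈ 1565.52 → 1566.

1566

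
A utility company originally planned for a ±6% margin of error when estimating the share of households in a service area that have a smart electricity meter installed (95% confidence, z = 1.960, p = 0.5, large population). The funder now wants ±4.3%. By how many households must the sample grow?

At ±6%: n = 1.960² × 0.2500 / 0.060² ≈ 266.78 → 267.
At ±4.3%: n = 1.960² × 0.2500 / 0.043² ≈ 519.42 → 520.
Additional respondents: 520 − 267 = 253.

253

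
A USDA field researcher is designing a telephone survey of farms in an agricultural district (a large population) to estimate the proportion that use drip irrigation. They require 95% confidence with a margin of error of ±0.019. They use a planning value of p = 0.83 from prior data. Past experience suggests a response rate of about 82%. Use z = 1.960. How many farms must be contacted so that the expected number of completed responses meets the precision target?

1832

Completed interviews needed: n₀ = 1.960² × 0.1411 / 0.019² ≈ 1501.52 → 1502.
At an 82% response rate, contacts needed = 1502 / 0.82 ≈ 1831.71 → 1832.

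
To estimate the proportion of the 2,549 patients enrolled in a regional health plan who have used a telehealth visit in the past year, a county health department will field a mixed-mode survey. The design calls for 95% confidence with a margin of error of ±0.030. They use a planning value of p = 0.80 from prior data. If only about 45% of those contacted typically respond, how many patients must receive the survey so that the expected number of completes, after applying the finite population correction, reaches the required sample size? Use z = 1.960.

Completed interviews needed (unadjusted): n₀ = 1.960² × 0.1600 / 0.030² ≈ 682.95 → 683.
FPC for N = 2,549: n = 683 / (1 + 682/2549) = 683 / 1.2676 ≈ 538.83 → 539.
At a 45% response rate, contacts needed = 539 / 0.45 ≈ 1197.78 → 1198.

1198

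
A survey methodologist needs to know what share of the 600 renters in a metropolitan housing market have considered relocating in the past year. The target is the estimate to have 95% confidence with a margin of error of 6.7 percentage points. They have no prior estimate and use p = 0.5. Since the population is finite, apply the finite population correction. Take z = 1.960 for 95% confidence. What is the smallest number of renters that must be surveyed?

158

Unadjusted: n₀ = 1.960² × 0.50 × 0.50 / 0.067² ≈ 213.95, so n₀ = 214.
Finite population correction with N = 600: n = n₀ / (1 + (n₀−1)/N) = 214 / (1 + 213/600) = 214 / 1.3550 ≈ 157.93.
Rounding up, n = 158.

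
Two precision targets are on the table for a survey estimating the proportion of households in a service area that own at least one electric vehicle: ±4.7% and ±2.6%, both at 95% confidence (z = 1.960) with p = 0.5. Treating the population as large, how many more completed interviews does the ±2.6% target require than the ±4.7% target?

986

At ±4.7%: n = 1.960² × 0.2500 / 0.047² ≈ 434.77 → 435.
At ±2.6%: n = 1.960² × 0.2500 / 0.026² ≈ 1420.71 → 1421.
Additional respondents: 1421 − 435 = 986.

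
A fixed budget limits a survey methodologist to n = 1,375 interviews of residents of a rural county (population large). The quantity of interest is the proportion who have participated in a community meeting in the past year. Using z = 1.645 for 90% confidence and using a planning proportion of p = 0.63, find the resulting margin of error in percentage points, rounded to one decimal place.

2.1

SE(p̂) = √[p(1−p)/n] = √[0.2331/1375] = 0.01302.
E = z × SE = 1.645 × 0.01302 = 0.02142, or 2.1 percentage points.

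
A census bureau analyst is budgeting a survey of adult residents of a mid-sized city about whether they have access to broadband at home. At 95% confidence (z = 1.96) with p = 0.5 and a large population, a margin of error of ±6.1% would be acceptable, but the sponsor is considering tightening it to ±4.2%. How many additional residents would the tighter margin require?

At ±6.1%: n = 1.96² × 0.2500 / 0.061² ≈ 258.10 → 259.
At ±4.2%: n = 1.96² × 0.2500 / 0.042² ≈ 544.44 → 545.
Additional respondents: 545 − 259 = 286.

286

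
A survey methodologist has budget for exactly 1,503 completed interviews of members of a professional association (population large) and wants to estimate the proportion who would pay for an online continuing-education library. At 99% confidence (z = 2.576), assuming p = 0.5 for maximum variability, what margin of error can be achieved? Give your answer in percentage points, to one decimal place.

SE(p̂) = √[p(1−p)/n] = √[0.2500/1503] = 0.01290.
E = z × SE = 2.576 × 0.01290 = 0.03322, or 3.3 percentage points.

3.3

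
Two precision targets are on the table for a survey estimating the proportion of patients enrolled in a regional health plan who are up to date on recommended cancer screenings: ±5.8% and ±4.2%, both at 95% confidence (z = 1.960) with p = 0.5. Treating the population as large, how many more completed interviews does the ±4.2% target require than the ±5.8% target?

At ±5.8%: n = 1.960² × 0.2500 / 0.058² ≈ 285.49 → 286.
At ±4.2%: n = 1.960² × 0.2500 / 0.042² ≈ 544.44 → 545.
Additional respondents: 545 − 286 = 259.

259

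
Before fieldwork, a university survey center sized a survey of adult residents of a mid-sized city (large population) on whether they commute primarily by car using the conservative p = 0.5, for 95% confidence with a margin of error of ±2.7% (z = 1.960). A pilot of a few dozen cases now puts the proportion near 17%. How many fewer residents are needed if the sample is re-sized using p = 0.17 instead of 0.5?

574

Conservative (p = 0.5): n = 1.960² × 0.25 / 0.027² ≈ 1317.42 → 1318.
Using p = 0.17: p(1−p) = 0.1411, so n = 1.960² × 0.1411 / 0.027² ≈ 743.55 → 744.
Reduction: 1318 − 744 = 574.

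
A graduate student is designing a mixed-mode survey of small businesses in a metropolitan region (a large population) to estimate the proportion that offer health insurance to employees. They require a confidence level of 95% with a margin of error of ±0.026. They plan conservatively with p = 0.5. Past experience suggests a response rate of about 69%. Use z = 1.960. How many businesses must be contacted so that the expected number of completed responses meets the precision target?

2060

Completed interviews needed: n₀ = 1.960² × 0.2500 / 0.026² ≈ 1420.71 → 1421.
At a 69% response rate, contacts needed = 1421 / 0.69 ≈ 2059.42 → 2060.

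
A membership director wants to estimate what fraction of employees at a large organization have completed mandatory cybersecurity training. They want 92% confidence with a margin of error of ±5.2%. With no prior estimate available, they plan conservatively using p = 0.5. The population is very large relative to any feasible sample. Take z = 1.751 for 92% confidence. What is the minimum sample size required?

With p = 0.5, p(1−p) = 0.25.
n = z²·p(1−p)/E² = 1.751² × 0.2500 / 0.052² = 3.0660 × 0.2500 / 0.002704 ≈ 283.47.
Rounding up gives n = 284.

284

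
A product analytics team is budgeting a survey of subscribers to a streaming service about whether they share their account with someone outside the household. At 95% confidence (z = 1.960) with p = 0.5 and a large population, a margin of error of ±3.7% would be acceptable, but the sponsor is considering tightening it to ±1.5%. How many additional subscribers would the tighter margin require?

At ±3.7%: n = 1.960² × 0.2500 / 0.037² ≈ 701.53 → 702.
At ±1.5%: n = 1.960² × 0.2500 / 0.015² ≈ 4268.44 → 4269.
Additional respondents: 4269 − 702 = 3567.

3567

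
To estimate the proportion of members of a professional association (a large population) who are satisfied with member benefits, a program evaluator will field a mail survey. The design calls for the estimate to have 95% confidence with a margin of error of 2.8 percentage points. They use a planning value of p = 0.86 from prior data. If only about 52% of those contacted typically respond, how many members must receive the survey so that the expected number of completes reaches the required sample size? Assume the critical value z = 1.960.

Completed interviews needed: n₀ = 1.960² × 0.1204 / 0.028² ≈ 589.96 → 590.
At a 52% response rate, contacts needed = 590 / 0.52 ≈ 1134.62 → 1135.

1135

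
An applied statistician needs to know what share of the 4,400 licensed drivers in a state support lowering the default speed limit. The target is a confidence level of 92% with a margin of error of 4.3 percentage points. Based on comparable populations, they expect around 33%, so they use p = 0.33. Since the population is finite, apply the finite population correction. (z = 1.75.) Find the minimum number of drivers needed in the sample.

Unadjusted: n₀ = 1.75² × 0.33 × 0.67 / 0.043² ≈ 366.21, so n₀ = 367.
Finite population correction with N = 4,400: n = n₀ / (1 + (n₀−1)/N) = 367 / (1 + 366/4400) = 367 / 1.0832 ≈ 338.82.
Rounding up, n = 339.

339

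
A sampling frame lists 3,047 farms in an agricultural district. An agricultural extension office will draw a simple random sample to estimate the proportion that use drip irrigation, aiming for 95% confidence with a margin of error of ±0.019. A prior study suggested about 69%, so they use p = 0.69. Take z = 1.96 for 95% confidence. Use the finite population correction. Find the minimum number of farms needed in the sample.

1304

Unadjusted: n₀ = 1.96² × 0.69 × 0.31 / 0.019² ≈ 2276.23, so n₀ = 2277.
Finite population correction with N = 3,047: n = n₀ / (1 + (n₀−1)/N) = 2277 / (1 + 2276/3047) = 2277 / 1.7470 ≈ 1303.40.
Rounding up, n = 1304.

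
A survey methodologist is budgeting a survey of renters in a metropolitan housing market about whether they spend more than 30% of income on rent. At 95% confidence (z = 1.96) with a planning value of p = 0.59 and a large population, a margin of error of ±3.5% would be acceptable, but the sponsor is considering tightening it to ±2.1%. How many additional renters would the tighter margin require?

At ±3.5%: n = 1.96² × 0.2419 / 0.035² ≈ 758.60 → 759.
At ±2.1%: n = 1.96² × 0.2419 / 0.021² ≈ 2107.22 → 2108.
Additional respondents: 2108 − 759 = 1349.

1349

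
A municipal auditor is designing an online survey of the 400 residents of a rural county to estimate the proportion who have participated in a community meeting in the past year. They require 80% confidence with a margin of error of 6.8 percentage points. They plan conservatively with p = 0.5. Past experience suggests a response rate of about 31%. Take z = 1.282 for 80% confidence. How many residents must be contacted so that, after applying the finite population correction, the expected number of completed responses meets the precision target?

236

Completed interviews needed (unadjusted): n₀ = 1.282² × 0.2500 / 0.068² ≈ 88.86 → 89.
FPC for N = 400: n = 89 / (1 + 88/400) = 89 / 1.2200 ≈ 72.95 → 73.
At a 31% response rate, contacts needed = 73 / 0.31 ≈ 235.48 → 236.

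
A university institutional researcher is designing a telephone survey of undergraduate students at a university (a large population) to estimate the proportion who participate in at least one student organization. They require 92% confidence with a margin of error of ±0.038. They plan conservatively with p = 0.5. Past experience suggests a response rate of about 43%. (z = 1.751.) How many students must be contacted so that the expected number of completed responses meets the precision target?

Completed interviews needed: n₀ = 1.751² × 0.2500 / 0.038² ≈ 530.82 → 531.
At a 43% response rate, contacts needed = 531 / 0.43 ≈ 1234.88 → 1235.

1235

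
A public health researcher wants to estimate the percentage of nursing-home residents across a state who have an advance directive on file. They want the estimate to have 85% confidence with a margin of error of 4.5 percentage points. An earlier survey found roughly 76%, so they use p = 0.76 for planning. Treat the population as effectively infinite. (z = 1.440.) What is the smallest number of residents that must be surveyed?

With p = 0.76, p(1−p) = 0.1824.
n = z²·p(1−p)/E² = 1.440² × 0.1824 / 0.045² = 2.0736 × 0.1824 / 0.002025 ≈ 186.78.
Rounding up gives n = 187.

187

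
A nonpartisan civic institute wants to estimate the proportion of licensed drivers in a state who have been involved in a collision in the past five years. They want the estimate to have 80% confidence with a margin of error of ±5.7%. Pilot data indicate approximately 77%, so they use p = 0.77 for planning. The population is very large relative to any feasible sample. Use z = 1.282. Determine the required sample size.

With p = 0.77, p(1−p) = 0.1771.
n = z²·p(1−p)/E² = 1.282² × 0.1771 / 0.057² = 1.6435 × 0.1771 / 0.003249 ≈ 89.59.
Rounding up gives n = 90.

90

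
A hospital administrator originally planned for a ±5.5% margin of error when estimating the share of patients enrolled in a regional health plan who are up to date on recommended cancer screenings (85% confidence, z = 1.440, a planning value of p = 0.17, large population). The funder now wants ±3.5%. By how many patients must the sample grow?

142

At ±5.5%: n = 1.440² × 0.1411 / 0.055² ≈ 96.72 → 97.
At ±3.5%: n = 1.440² × 0.1411 / 0.035² ≈ 238.84 → 239.
Additional respondents: 239 − 97 = 142.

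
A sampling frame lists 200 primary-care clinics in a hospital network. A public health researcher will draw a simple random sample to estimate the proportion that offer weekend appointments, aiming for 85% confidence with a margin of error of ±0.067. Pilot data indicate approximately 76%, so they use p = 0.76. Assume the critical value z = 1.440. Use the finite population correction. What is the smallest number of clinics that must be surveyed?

60

Unadjusted: n₀ = 1.440² × 0.76 × 0.24 / 0.067² ≈ 84.26, so n₀ = 85.
Finite population correction with N = 200: n = n₀ / (1 + (n₀−1)/N) = 85 / (1 + 84/200) = 85 / 1.4200 ≈ 59.86.
Rounding up, n = 60.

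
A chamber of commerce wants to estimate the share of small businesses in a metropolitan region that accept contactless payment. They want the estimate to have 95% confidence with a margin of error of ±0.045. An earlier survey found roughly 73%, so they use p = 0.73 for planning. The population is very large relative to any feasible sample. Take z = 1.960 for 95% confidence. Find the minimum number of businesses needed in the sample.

374

With p = 0.73, p(1−p) = 0.1971.
n = z²·p(1−p)/E² = 1.960² × 0.1971 / 0.045² = 3.8416 × 0.1971 / 0.002025 ≈ 373.92.
Rounding up gives n = 374.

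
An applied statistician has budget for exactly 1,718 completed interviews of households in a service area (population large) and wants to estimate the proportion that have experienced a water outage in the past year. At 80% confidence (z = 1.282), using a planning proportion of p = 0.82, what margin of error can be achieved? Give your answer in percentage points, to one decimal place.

1.2

SE(p̂) = √[p(1−p)/n] = √[0.1476/1718] = 0.00927.
E = z × SE = 1.282 × 0.00927 = 0.01188, or 1.2 percentage points.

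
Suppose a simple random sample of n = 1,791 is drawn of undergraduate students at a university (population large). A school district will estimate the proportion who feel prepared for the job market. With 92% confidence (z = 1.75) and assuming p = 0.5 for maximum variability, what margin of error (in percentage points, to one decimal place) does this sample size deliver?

2.1

SE(p̂) = √[p(1−p)/n] = √[0.2500/1791] = 0.01181.
E = z × SE = 1.75 × 0.01181 = 0.02068, or 2.1 percentage points.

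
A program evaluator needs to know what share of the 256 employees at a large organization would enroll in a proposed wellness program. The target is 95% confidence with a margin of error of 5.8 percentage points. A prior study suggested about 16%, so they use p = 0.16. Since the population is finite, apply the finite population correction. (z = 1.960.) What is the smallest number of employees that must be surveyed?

97

Unadjusted: n₀ = 1.960² × 0.16 × 0.84 / 0.058² ≈ 153.48, so n₀ = 154.
Finite population correction with N = 256: n = n₀ / (1 + (n₀−1)/N) = 154 / (1 + 153/256) = 154 / 1.5977 ≈ 96.39.
Rounding up, n = 97.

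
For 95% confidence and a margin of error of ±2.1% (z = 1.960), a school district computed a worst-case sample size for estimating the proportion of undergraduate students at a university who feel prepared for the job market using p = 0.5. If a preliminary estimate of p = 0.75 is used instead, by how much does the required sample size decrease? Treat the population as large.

Conservative (p = 0.5): n = 1.960² × 0.25 / 0.021² ≈ 2177.78 → 2178.
Using p = 0.75: p(1−p) = 0.1875, so n = 1.960² × 0.1875 / 0.021² ≈ 1633.33 → 1634.
Reduction: 2178 − 1634 = 544.

544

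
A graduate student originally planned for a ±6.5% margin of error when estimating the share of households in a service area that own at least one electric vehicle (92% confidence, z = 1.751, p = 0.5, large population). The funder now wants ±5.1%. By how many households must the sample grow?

At ±6.5%: n = 1.751² × 0.2500 / 0.065² ≈ 181.42 → 182.
At ±5.1%: n = 1.751² × 0.2500 / 0.051² ≈ 294.69 → 295.
Additional respondents: 295 − 182 = 113.

113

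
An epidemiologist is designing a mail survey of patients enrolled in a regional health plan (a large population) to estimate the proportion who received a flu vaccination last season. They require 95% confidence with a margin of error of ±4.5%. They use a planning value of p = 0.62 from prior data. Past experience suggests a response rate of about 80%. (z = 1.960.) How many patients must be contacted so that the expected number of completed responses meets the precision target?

Completed interviews needed: n₀ = 1.960² × 0.2356 / 0.045² ≈ 446.95 → 447.
At an 80% response rate, contacts needed = 447 / 0.80 ≈ 558.75 → 559.

559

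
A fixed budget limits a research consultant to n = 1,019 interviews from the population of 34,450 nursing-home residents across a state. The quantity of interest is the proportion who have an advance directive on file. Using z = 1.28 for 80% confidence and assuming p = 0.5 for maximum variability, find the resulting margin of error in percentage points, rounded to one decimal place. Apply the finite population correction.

Finite-population factor: (N−n)/(N−1) = (34450−1019)/(34450−1) = 0.9704.
SE(p̂) = √[p(1−p)/n · (N−n)/(N−1)] = √[0.2500/1019 × 0.9704] = 0.01543.
E = z × SE = 1.28 × 0.01543 = 0.01975 ≈ 2.0 percentage points.

2.0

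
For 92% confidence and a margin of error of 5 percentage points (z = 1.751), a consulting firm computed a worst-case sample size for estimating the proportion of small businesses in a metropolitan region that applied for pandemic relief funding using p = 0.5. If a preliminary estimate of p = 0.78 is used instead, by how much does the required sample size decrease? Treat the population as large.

96

Conservative (p = 0.5): n = 1.751² × 0.25 / 0.050² ≈ 306.60 → 307.
Using p = 0.78: p(1−p) = 0.1716, so n = 1.751² × 0.1716 / 0.050² ≈ 210.45 → 211.
Reduction: 307 − 211 = 96.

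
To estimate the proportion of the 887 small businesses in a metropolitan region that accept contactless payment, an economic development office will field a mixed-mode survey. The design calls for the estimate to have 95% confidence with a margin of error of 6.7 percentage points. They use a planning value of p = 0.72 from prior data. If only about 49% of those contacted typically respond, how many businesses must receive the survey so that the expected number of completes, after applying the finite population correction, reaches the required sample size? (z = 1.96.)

Completed interviews needed (unadjusted): n₀ = 1.96² × 0.2016 / 0.067² ≈ 172.53 → 173.
FPC for N = 887: n = 173 / (1 + 172/887) = 173 / 1.1939 ≈ 144.90 → 145.
At a 49% response rate, contacts needed = 145 / 0.49 ≈ 295.92 → 296.

296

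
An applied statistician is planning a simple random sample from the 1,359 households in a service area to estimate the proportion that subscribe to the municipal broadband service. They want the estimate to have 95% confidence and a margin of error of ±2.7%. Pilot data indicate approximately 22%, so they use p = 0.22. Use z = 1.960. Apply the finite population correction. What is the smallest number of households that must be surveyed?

Unadjusted: n₀ = 1.960² × 0.22 × 0.78 / 0.027² ≈ 904.28, so n₀ = 905.
Finite population correction with N = 1,359: n = n₀ / (1 + (n₀−1)/N) = 905 / (1 + 904/1359) = 905 / 1.6652 ≈ 543.48.
Rounding up, n = 544.

544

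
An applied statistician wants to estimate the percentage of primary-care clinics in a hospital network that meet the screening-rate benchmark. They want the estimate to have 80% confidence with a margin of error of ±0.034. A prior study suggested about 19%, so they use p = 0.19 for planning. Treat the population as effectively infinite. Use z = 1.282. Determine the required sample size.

With p = 0.19, p(1−p) = 0.1539.
n = z²·p(1−p)/E² = 1.282² × 0.1539 / 0.034² = 1.6435 × 0.1539 / 0.001156 ≈ 218.80.
Rounding up gives n = 219.

219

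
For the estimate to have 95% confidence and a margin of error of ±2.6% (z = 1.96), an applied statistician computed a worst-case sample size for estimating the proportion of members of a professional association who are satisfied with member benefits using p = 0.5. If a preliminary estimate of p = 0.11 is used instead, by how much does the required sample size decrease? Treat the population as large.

Conservative (p = 0.5): n = 1.96² × 0.25 / 0.026² ≈ 1420.71 → 1421.
Using p = 0.11: p(1−p) = 0.0979, so n = 1.96² × 0.0979 / 0.026² ≈ 556.35 → 557.
Reduction: 1421 − 557 = 864.

864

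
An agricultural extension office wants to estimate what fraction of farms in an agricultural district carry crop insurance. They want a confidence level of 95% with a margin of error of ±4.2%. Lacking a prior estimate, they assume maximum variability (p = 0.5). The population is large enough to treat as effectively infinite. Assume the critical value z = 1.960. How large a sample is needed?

545

With p = 0.5, p(1−p) = 0.25.
n = z²·p(1−p)/E² = 1.960² × 0.2500 / 0.042² = 3.8416 × 0.2500 / 0.001764 ≈ 544.44.
Rounding up gives n = 545.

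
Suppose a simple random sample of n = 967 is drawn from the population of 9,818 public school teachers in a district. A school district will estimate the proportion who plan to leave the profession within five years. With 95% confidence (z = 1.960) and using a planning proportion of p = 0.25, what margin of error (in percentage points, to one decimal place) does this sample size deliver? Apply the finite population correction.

2.6

Finite-population factor: (N−n)/(N−1) = (9818−967)/(9818−1) = 0.9016.
SE(p̂) = √[p(1−p)/n · (N−n)/(N−1)] = √[0.1875/967 × 0.9016] = 0.01322.
E = z × SE = 1.960 × 0.01322 = 0.02591 ≈ 2.6 percentage points.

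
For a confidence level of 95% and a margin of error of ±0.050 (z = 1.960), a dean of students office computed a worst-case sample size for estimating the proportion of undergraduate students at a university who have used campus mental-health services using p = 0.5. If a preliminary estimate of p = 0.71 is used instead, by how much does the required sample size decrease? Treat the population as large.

68

Conservative (p = 0.5): n = 1.960² × 0.25 / 0.050² ≈ 384.16 → 385.
Using p = 0.71: p(1−p) = 0.2059, so n = 1.960² × 0.2059 / 0.050² ≈ 316.39 → 317.
Reduction: 385 − 317 = 68.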